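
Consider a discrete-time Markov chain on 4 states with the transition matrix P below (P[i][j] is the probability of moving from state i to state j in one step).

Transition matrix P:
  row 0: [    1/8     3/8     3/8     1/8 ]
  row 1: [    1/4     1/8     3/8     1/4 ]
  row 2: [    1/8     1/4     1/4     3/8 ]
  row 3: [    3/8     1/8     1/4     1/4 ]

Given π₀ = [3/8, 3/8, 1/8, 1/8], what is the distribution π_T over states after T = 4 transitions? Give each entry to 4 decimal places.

t=0: π = [0.3750, 0.3750, 0.1250, 0.1250]
t=1: π = [0.2031, 0.2344, 0.3438, 0.2188]
t=2: π = [0.2090, 0.2188, 0.3047, 0.2676]
t=3: π = [0.2192, 0.2153, 0.3035, 0.2620]
t=4: π = [0.2174, 0.2177, 0.3043, 0.2605]

π = [0.2174, 0.2177, 0.3043, 0.2605]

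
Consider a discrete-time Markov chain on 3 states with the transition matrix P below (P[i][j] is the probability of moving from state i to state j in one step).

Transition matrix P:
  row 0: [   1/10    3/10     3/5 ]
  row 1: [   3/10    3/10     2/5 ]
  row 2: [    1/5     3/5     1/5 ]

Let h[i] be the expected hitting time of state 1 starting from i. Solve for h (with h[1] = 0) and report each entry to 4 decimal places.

First-step conditioning: h[1] = 0; for i ≠ 1, h[i] = 1 + Σ_k P[i][k]·h[k].
  h[0] = 1 + 1/10·h[0] + 3/5·h[2]
  h[2] = 1 + 1/5·h[0] + 1/5·h[2]
Solving the 2×2 linear system over states ≠ 1 gives exactly h = [7/3, 0, 11/6] (h[1] = 0 is the target).

h = [2.3333, 0.0000, 1.8333]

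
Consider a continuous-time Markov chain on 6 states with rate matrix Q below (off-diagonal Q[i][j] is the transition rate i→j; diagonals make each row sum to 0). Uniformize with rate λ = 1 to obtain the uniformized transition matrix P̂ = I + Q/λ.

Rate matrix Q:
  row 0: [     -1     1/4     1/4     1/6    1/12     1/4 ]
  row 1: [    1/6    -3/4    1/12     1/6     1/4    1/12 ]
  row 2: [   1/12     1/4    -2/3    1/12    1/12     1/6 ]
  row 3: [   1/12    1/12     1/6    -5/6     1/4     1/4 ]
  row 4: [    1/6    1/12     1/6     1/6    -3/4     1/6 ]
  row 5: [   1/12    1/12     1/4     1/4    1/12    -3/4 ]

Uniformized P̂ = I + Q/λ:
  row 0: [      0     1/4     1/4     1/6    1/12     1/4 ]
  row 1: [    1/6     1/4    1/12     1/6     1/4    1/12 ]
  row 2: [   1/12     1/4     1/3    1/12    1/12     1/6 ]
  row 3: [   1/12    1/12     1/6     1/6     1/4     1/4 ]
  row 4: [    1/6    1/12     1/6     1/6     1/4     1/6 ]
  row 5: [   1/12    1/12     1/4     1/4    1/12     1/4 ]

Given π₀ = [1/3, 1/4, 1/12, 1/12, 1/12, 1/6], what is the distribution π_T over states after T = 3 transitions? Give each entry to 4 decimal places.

t=0: π = [0.3333, 0.2500, 0.0833, 0.0833, 0.0833, 0.1667]
t=1: π = [0.0833, 0.1944, 0.2014, 0.1736, 0.1528, 0.1944]
t=2: π = [0.1053, 0.1632, 0.2072, 0.1661, 0.1701, 0.1881]
t=3: π = [0.1023, 0.1626, 0.2120, 0.1651, 0.1666, 0.1914]

π = [0.1023, 0.1626, 0.2120, 0.1651, 0.1666, 0.1914]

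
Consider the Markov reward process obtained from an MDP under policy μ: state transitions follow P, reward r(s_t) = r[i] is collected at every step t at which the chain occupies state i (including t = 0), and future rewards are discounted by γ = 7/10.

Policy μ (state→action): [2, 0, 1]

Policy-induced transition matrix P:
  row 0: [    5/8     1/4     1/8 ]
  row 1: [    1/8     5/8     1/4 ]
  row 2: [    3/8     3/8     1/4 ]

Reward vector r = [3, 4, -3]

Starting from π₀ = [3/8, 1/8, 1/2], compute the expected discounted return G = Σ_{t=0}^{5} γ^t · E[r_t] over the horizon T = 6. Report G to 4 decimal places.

t=0: π = [0.3750, 0.1250, 0.5000], E[r] = 0.1250, γ^t·E[r] = 0.125000, running G = 0.125000
t=1: π = [0.4375, 0.3594, 0.2031], E[r] = 2.1406, γ^t·E[r] = 1.498438, running G = 1.623438
t=2: π = [0.3945, 0.4102, 0.1953], E[r] = 2.2383, γ^t·E[r] = 1.096758, running G = 2.720195
t=3: π = [0.3711, 0.4282, 0.2007], E[r] = 2.2241, γ^t·E[r] = 0.762874, running G = 3.483069
t=4: π = [0.3607, 0.4357, 0.2036], E[r] = 2.2140, γ^t·E[r] = 0.531579, running G = 4.014648
t=5: π = [0.3563, 0.4388, 0.2049], E[r] = 2.2094, γ^t·E[r] = 0.371328, running G = 4.385976

G = 4.3860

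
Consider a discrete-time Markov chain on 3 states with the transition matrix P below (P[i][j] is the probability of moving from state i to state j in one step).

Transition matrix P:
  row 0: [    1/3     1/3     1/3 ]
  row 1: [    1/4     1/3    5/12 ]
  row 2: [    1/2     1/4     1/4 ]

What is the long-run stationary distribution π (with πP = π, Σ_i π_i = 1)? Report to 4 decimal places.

π = [0.3631, 0.3057, 0.3312]

Balance equations π_j = Σ_i π_i·P[i][j]:
  π_0 = 1/3·π_0 + 1/4·π_1 + 1/2·π_2
  π_1 = 1/3·π_0 + 1/3·π_1 + 1/4·π_2
  normalize: π_0 + π_1 + π_2 = 1
Solving the linear system gives exactly π = [57/157, 48/157, 52/157].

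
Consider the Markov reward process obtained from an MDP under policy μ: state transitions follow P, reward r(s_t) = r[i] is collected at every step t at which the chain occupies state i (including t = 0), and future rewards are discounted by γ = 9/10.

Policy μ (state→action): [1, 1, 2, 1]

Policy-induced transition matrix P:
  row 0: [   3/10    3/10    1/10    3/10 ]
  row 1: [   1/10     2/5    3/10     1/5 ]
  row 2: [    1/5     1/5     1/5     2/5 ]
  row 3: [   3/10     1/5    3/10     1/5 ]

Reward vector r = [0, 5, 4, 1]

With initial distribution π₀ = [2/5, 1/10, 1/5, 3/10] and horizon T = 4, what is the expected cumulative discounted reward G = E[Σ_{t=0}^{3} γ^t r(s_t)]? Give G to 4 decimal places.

t=0: π = [0.4000, 0.1000, 0.2000, 0.3000], E[r] = 1.6000, γ^t·E[r] = 1.600000, running G = 1.600000
t=1: π = [0.2600, 0.2600, 0.2000, 0.2800], E[r] = 2.3800, γ^t·E[r] = 2.142000, running G = 3.742000
t=2: π = [0.2280, 0.2780, 0.2280, 0.2660], E[r] = 2.5680, γ^t·E[r] = 2.080080, running G = 5.822080
t=3: π = [0.2216, 0.2784, 0.2316, 0.2684], E[r] = 2.5868, γ^t·E[r] = 1.885777, running G = 7.707857

G = 7.7079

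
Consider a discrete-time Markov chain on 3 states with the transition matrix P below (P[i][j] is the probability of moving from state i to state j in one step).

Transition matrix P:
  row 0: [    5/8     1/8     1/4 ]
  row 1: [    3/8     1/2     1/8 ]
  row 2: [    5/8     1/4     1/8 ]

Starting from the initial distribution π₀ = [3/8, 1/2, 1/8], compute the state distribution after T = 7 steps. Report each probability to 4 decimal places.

t=0: π = [0.3750, 0.5000, 0.1250]
t=1: π = [0.5000, 0.3281, 0.1719]
t=2: π = [0.5430, 0.2695, 0.1875]
t=3: π = [0.5576, 0.2495, 0.1929]
t=4: π = [0.5626, 0.2427, 0.1947]
t=5: π = [0.5643, 0.2403, 0.1953]
t=6: π = [0.5649, 0.2395, 0.1955]
t=7: π = [0.5651, 0.2393, 0.1956]

π = [0.5651, 0.2393, 0.1956]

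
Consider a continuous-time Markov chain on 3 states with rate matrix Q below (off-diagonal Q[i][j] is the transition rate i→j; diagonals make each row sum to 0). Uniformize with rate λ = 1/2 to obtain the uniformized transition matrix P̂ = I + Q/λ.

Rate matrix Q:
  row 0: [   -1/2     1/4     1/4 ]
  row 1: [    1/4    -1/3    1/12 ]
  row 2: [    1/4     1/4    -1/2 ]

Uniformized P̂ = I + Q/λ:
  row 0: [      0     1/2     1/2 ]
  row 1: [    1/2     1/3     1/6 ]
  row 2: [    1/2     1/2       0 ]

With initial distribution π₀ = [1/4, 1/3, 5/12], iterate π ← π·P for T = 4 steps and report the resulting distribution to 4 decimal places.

π = [0.3281, 0.4285, 0.2434]

t=0: π = [0.2500, 0.3333, 0.4167]
t=1: π = [0.3750, 0.4444, 0.1806]
t=2: π = [0.3125, 0.4259, 0.2616]
t=3: π = [0.3438, 0.4290, 0.2272]
t=4: π = [0.3281, 0.4285, 0.2434]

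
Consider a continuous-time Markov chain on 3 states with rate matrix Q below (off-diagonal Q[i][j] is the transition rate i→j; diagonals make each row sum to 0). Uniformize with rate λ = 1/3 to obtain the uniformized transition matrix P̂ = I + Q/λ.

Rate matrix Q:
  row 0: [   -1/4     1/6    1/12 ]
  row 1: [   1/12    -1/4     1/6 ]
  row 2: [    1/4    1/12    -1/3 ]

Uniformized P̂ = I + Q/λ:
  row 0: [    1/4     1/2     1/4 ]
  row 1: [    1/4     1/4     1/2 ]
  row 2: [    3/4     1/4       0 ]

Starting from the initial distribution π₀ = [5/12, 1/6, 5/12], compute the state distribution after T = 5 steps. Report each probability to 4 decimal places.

π = [0.3835, 0.3460, 0.2705]

t=0: π = [0.4167, 0.1667, 0.4167]
t=1: π = [0.4583, 0.3542, 0.1875]
t=2: π = [0.3438, 0.3646, 0.2917]
t=3: π = [0.3958, 0.3359, 0.2682]
t=4: π = [0.3841, 0.3490, 0.2669]
t=5: π = [0.3835, 0.3460, 0.2705]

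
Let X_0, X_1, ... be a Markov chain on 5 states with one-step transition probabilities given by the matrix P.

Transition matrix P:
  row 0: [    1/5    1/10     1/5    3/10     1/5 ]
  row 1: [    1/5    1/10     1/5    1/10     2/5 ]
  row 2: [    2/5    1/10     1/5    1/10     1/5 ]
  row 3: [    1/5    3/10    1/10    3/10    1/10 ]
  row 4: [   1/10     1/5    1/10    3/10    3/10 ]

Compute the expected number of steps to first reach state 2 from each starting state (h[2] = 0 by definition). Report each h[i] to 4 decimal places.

h = [6.6521, 6.6812, 0.0000, 7.2489, 7.3945]

First-step conditioning: h[2] = 0; for i ≠ 2, h[i] = 1 + Σ_k P[i][k]·h[k].
  h[0] = 1 + 1/5·h[0] + 1/10·h[1] + 3/10·h[3] + 1/5·h[4]
  h[1] = 1 + 1/5·h[0] + 1/10·h[1] + 1/10·h[3] + 2/5·h[4]
  h[3] = 1 + 1/5·h[0] + 3/10·h[1] + 3/10·h[3] + 1/10·h[4]
  h[4] = 1 + 1/10·h[0] + 1/5·h[1] + 3/10·h[3] + 3/10·h[4]
Solving the 4×4 linear system over states ≠ 2 gives exactly h = [4570/687, 1530/229, 0, 1660/229, 5080/687] (h[2] = 0 is the target).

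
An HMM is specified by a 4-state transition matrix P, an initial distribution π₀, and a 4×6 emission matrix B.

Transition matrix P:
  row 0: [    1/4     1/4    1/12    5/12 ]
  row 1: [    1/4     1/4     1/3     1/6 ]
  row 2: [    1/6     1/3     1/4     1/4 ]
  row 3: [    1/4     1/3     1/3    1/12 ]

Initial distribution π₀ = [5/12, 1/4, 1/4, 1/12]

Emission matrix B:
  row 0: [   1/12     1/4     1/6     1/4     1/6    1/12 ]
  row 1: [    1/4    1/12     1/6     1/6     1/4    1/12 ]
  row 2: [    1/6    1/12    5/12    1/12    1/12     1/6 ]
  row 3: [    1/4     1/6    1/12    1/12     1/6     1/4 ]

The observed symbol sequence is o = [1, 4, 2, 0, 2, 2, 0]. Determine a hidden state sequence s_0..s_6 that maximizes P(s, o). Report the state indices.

t=0: δ = [1.042e-01, 2.083e-02, 2.083e-02, 1.389e-02]  (obs o_0=1)
t=1: δ = [4.340e-03, 6.510e-03, 7.234e-04, 7.234e-03]  ψ = [0, 0, 0, 0]  (obs o_1=4)
t=2: δ = [3.014e-04, 4.019e-04, 1.005e-03, 1.507e-04]  ψ = [3, 3, 3, 0]  (obs o_2=2)
t=3: δ = [1.395e-05, 8.372e-05, 4.186e-05, 6.279e-05]  ψ = [2, 2, 2, 2]  (obs o_3=0)
t=4: δ = [3.489e-06, 3.489e-06, 1.163e-05, 1.163e-06]  ψ = [1, 1, 1, 1]  (obs o_4=2)
t=5: δ = [3.230e-07, 6.460e-07, 1.211e-06, 2.423e-07]  ψ = [2, 2, 2, 2]  (obs o_5=2)
t=6: δ = [1.682e-08, 1.009e-07, 5.047e-08, 7.571e-08]  ψ = [2, 2, 2, 2]  (obs o_6=0)
backtrack: best end state = 1; path = [0, 3, 2, 1, 2, 2, 1]

path = [0, 3, 2, 1, 2, 2, 1]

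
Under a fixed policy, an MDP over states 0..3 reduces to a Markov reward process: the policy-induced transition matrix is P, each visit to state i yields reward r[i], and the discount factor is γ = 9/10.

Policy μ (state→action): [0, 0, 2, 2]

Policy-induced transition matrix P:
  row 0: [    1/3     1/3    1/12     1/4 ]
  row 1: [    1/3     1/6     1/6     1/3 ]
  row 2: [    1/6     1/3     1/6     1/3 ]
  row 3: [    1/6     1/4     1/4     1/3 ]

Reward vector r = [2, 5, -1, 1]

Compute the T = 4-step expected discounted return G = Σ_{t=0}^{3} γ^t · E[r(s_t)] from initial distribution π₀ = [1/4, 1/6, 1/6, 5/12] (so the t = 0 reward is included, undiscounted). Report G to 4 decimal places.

t=0: π = [0.2500, 0.1667, 0.1667, 0.4167], E[r] = 1.5833, γ^t·E[r] = 1.583333, running G = 1.583333
t=1: π = [0.2361, 0.2708, 0.1806, 0.3125], E[r] = 1.9583, γ^t·E[r] = 1.762500, running G = 3.345833
t=2: π = [0.2512, 0.2622, 0.1730, 0.3137], E[r] = 1.9537, γ^t·E[r] = 1.582500, running G = 4.928333
t=3: π = [0.2522, 0.2635, 0.1719, 0.3124], E[r] = 1.9625, γ^t·E[r] = 1.430648, running G = 6.358982

G = 6.3590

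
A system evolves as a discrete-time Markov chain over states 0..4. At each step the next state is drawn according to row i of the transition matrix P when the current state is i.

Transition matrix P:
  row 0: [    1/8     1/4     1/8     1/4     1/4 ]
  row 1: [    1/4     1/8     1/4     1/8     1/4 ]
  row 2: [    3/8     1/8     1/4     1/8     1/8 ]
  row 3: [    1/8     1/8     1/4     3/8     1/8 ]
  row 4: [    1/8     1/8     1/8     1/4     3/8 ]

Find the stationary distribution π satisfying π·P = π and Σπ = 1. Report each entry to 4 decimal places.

Balance equations π_j = Σ_i π_i·P[i][j]:
  π_0 = 1/8·π_0 + 1/4·π_1 + 3/8·π_2 + 1/8·π_3 + 1/8·π_4
  π_1 = 1/4·π_0 + 1/8·π_1 + 1/8·π_2 + 1/8·π_3 + 1/8·π_4
  π_2 = 1/8·π_0 + 1/4·π_1 + 1/4·π_2 + 1/4·π_3 + 1/8·π_4
  π_3 = 1/4·π_0 + 1/8·π_1 + 1/8·π_2 + 3/8·π_3 + 1/4·π_4
  normalize: π_0 + π_1 + π_2 + π_3 + π_4 = 1
Solving the linear system gives exactly π = [101/523, 78/523, 207/1046, 247/1046, 117/523].

π = [0.1931, 0.1491, 0.1979, 0.2361, 0.2237]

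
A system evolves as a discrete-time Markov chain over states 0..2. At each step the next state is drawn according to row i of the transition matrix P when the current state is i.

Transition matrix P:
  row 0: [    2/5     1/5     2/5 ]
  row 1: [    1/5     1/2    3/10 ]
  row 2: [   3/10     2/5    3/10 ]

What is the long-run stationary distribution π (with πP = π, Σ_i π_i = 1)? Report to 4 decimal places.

π = [0.2911, 0.3797, 0.3291]

Balance equations π_j = Σ_i π_i·P[i][j]:
  π_0 = 2/5·π_0 + 1/5·π_1 + 3/10·π_2
  π_1 = 1/5·π_0 + 1/2·π_1 + 2/5·π_2
  normalize: π_0 + π_1 + π_2 = 1
Solving the linear system gives exactly π = [23/79, 30/79, 26/79].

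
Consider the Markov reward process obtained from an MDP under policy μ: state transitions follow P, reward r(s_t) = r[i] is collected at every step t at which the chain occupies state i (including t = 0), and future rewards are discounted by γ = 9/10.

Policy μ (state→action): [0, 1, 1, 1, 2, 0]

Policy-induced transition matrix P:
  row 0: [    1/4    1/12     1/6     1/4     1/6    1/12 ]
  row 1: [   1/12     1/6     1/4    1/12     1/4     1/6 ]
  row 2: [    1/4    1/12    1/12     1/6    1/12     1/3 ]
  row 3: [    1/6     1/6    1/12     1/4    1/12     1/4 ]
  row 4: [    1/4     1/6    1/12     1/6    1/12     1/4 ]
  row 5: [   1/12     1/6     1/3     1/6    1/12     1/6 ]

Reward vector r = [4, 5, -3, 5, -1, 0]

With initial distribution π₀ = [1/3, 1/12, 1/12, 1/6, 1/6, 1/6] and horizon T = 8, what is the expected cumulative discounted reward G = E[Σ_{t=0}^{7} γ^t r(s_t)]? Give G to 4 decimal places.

t=0: π = [0.3333, 0.0833, 0.0833, 0.1667, 0.1667, 0.1667], E[r] = 2.1667, γ^t·E[r] = 2.166667, running G = 2.166667
t=1: π = [0.1944, 0.1319, 0.1667, 0.2014, 0.1250, 0.1806], E[r] = 1.8194, γ^t·E[r] = 1.637500, running G = 3.804167
t=2: π = [0.1811, 0.1366, 0.1667, 0.1887, 0.1215, 0.2054], E[r] = 1.7292, γ^t·E[r] = 1.400625, running G = 5.204792
t=3: π = [0.1773, 0.1377, 0.1726, 0.1861, 0.1212, 0.2052], E[r] = 1.6892, γ^t·E[r] = 1.231418, running G = 6.436210
t=4: π = [0.1773, 0.1375, 0.1724, 0.1855, 0.1211, 0.2063], E[r] = 1.6862, γ^t·E[r] = 1.106322, running G = 7.542532
t=5: π = [0.1772, 0.1375, 0.1726, 0.1854, 0.1210, 0.2062], E[r] = 1.6850, γ^t·E[r] = 0.994981, running G = 8.537513
t=6: π = [0.1773, 0.1375, 0.1726, 0.1854, 0.1210, 0.2062], E[r] = 1.6851, γ^t·E[r] = 0.895512, running G = 9.433025
t=7: π = [0.1773, 0.1375, 0.1726, 0.1854, 0.1210, 0.2062], E[r] = 1.6850, γ^t·E[r] = 0.805944, running G = 10.238969

G = 10.2390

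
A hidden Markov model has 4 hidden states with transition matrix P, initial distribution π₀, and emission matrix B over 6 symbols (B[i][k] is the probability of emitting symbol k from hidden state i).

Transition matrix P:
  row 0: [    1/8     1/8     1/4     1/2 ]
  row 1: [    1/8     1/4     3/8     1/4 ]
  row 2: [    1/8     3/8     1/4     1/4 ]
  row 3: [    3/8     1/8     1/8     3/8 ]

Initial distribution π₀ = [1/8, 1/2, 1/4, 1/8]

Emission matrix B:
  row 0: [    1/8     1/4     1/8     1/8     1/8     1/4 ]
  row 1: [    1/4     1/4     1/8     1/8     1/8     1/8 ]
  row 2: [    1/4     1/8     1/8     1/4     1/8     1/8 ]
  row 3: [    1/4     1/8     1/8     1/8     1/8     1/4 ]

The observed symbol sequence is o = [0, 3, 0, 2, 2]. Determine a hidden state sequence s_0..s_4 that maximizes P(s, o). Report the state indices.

t=0: δ = [1.562e-02, 1.250e-01, 6.250e-02, 3.125e-02]  (obs o_0=0)
t=1: δ = [1.953e-03, 3.906e-03, 1.172e-02, 3.906e-03]  ψ = [1, 1, 1, 1]  (obs o_1=3)
t=2: δ = [1.831e-04, 1.099e-03, 7.324e-04, 7.324e-04]  ψ = [2, 2, 2, 2]  (obs o_2=0)
t=3: δ = [3.433e-05, 3.433e-05, 5.150e-05, 3.433e-05]  ψ = [3, 1, 1, 1]  (obs o_3=2)
t=4: δ = [1.609e-06, 2.414e-06, 1.609e-06, 2.146e-06]  ψ = [3, 2, 1, 0]  (obs o_4=2)
backtrack: best end state = 1; path = [1, 2, 1, 2, 1]

path = [1, 2, 1, 2, 1]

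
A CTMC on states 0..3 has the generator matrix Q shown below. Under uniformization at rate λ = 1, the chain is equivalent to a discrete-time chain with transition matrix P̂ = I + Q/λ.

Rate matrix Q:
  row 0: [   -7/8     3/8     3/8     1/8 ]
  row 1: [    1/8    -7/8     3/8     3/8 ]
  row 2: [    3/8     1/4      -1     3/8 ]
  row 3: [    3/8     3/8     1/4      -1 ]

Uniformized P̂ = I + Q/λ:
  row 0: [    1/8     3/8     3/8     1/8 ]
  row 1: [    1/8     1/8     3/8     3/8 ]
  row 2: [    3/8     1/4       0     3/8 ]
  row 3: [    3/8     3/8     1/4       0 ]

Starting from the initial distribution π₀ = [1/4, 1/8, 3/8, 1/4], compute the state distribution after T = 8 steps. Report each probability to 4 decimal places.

π = [0.2451, 0.2748, 0.2520, 0.2282]

t=0: π = [0.2500, 0.1250, 0.3750, 0.2500]
t=1: π = [0.2813, 0.2969, 0.2031, 0.2188]
t=2: π = [0.2305, 0.2754, 0.2715, 0.2227]
t=3: π = [0.2485, 0.2722, 0.2454, 0.2339]
t=4: π = [0.2448, 0.2763, 0.2538, 0.2252]
t=5: π = [0.2447, 0.2742, 0.2517, 0.2294]
t=6: π = [0.2453, 0.2750, 0.2519, 0.2278]
t=7: π = [0.2449, 0.2748, 0.2520, 0.2283]
t=8: π = [0.2451, 0.2748, 0.2520, 0.2282]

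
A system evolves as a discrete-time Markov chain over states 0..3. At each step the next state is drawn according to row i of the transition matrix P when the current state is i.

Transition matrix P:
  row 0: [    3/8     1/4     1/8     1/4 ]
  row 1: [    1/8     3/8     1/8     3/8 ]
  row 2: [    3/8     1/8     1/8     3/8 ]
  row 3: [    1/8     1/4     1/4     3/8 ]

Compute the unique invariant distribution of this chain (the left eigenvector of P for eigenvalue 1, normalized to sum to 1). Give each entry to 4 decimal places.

π = [0.2228, 0.2617, 0.1684, 0.3472]

Balance equations π_j = Σ_i π_i·P[i][j]:
  π_0 = 3/8·π_0 + 1/8·π_1 + 3/8·π_2 + 1/8·π_3
  π_1 = 1/4·π_0 + 3/8·π_1 + 1/8·π_2 + 1/4·π_3
  π_2 = 1/8·π_0 + 1/8·π_1 + 1/8·π_2 + 1/4·π_3
  normalize: π_0 + π_1 + π_2 + π_3 = 1
Solving the linear system gives exactly π = [43/193, 101/386, 65/386, 67/193].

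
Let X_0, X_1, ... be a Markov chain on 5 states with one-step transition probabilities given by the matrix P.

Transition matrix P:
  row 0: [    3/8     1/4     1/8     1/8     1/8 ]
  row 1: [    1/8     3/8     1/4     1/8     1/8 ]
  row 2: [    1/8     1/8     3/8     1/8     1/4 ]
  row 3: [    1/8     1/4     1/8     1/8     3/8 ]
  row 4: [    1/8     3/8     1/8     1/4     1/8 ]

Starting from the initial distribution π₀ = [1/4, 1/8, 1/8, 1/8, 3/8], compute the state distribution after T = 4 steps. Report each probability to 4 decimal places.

π = [0.1670, 0.2824, 0.2135, 0.1484, 0.1887]

t=0: π = [0.2500, 0.1250, 0.1250, 0.1250, 0.3750]
t=1: π = [0.1875, 0.2969, 0.1719, 0.1719, 0.1719]
t=2: π = [0.1719, 0.2871, 0.2051, 0.1465, 0.1895]
t=3: π = [0.1680, 0.2839, 0.2122, 0.1487, 0.1873]
t=4: π = [0.1670, 0.2824, 0.2135, 0.1484, 0.1887]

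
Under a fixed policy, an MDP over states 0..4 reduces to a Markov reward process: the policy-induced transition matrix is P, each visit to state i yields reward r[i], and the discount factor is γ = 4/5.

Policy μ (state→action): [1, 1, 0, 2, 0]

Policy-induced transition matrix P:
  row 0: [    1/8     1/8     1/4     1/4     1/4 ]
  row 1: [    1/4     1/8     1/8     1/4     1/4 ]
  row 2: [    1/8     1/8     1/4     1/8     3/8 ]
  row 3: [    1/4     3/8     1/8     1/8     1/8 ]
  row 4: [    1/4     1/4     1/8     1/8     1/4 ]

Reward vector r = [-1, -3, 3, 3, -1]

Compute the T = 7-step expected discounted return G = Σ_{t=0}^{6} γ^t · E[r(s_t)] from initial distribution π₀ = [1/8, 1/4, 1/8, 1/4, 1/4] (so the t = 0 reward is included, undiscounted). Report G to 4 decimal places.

t=0: π = [0.1250, 0.2500, 0.1250, 0.2500, 0.2500], E[r] = 0.0000, γ^t·E[r] = 0.000000, running G = 0.000000
t=1: π = [0.2188, 0.2188, 0.1563, 0.1719, 0.2344], E[r] = -0.1250, γ^t·E[r] = -0.100000, running G = -0.100000
t=2: π = [0.2031, 0.1973, 0.1719, 0.1797, 0.2480], E[r] = 0.0117, γ^t·E[r] = 0.007500, running G = -0.092500
t=3: π = [0.2031, 0.2009, 0.1719, 0.1750, 0.2490], E[r] = -0.0142, γ^t·E[r] = -0.007250, running G = -0.099750
t=4: π = [0.2031, 0.1999, 0.1719, 0.1755, 0.2496], E[r] = -0.0103, γ^t·E[r] = -0.004200, running G = -0.103950
t=5: π = [0.2031, 0.2001, 0.1719, 0.1754, 0.2495], E[r] = -0.0111, γ^t·E[r] = -0.003653, running G = -0.107603
t=6: π = [0.2031, 0.2000, 0.1719, 0.1754, 0.2496], E[r] = -0.0110, γ^t·E[r] = -0.002877, running G = -0.110479

G = -0.1105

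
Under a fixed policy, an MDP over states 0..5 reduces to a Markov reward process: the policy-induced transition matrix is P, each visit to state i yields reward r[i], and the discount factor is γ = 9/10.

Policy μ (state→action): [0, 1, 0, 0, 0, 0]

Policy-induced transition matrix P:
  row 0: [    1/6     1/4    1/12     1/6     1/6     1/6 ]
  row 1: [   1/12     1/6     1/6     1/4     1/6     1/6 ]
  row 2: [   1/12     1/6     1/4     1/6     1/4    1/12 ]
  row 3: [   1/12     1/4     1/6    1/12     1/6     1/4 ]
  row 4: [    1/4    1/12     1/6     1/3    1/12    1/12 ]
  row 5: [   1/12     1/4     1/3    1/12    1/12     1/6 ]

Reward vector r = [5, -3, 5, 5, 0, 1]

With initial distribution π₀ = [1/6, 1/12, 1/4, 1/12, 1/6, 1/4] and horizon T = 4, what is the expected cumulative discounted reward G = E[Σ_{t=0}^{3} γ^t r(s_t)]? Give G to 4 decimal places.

t=0: π = [0.1667, 0.0833, 0.2500, 0.0833, 0.1667, 0.2500], E[r] = 2.5000, γ^t·E[r] = 2.500000, running G = 2.500000
t=1: π = [0.1250, 0.1944, 0.2153, 0.1736, 0.1528, 0.1389], E[r] = 2.1250, γ^t·E[r] = 1.912500, running G = 4.412500
t=2: π = [0.1192, 0.1904, 0.1973, 0.1823, 0.1603, 0.1505], E[r] = 2.0735, γ^t·E[r] = 1.679531, running G = 6.092031
t=3: π = [0.1200, 0.1910, 0.1983, 0.1815, 0.1572, 0.1521], E[r] = 2.0779, γ^t·E[r] = 1.514813, running G = 7.606844

G = 7.6068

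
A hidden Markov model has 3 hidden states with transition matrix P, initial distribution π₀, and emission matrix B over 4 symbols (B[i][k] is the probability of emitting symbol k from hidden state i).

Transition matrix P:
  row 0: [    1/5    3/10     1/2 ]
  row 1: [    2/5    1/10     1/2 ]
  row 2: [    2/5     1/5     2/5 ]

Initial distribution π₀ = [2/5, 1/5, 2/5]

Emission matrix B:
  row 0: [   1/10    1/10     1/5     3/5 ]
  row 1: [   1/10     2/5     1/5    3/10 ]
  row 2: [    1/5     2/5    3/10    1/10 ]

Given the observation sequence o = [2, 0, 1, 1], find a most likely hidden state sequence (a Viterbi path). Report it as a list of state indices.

t=0: δ = [8.000e-02, 4.000e-02, 1.200e-01]  (obs o_0=2)
t=1: δ = [4.800e-03, 2.400e-03, 9.600e-03]  ψ = [2, 0, 2]  (obs o_1=0)
t=2: δ = [3.840e-04, 7.680e-04, 1.536e-03]  ψ = [2, 2, 2]  (obs o_2=1)
t=3: δ = [6.144e-05, 1.229e-04, 2.458e-04]  ψ = [2, 2, 2]  (obs o_3=1)
backtrack: best end state = 2; path = [2, 2, 2, 2]

path = [2, 2, 2, 2]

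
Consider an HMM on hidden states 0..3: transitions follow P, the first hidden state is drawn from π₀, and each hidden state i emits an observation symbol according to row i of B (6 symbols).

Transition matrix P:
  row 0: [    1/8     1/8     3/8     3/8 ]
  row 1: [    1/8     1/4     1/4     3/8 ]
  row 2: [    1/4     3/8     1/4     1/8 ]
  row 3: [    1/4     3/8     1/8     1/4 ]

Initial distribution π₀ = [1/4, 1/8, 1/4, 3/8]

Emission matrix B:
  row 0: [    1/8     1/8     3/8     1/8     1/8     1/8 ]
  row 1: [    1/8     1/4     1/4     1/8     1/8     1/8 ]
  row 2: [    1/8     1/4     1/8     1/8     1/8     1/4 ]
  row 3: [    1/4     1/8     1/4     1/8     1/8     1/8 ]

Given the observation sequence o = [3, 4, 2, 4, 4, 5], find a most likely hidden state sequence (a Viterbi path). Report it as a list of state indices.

path = [3, 1, 3, 1, 3, 1]

t=0: δ = [3.125e-02, 1.562e-02, 3.125e-02, 4.688e-02]  (obs o_0=3)
t=1: δ = [1.465e-03, 2.197e-03, 1.465e-03, 1.465e-03]  ψ = [3, 3, 0, 0]  (obs o_1=4)
t=2: δ = [1.373e-04, 1.373e-04, 6.866e-05, 2.060e-04]  ψ = [2, 1, 0, 1]  (obs o_2=2)
t=3: δ = [6.437e-06, 9.656e-06, 6.437e-06, 6.437e-06]  ψ = [3, 3, 0, 0]  (obs o_3=4)
t=4: δ = [2.012e-07, 3.017e-07, 3.017e-07, 4.526e-07]  ψ = [2, 1, 0, 1]  (obs o_4=4)
t=5: δ = [1.414e-08, 2.122e-08, 1.886e-08, 1.414e-08]  ψ = [3, 3, 0, 1]  (obs o_5=5)
backtrack: best end state = 1; path = [3, 1, 3, 1, 3, 1]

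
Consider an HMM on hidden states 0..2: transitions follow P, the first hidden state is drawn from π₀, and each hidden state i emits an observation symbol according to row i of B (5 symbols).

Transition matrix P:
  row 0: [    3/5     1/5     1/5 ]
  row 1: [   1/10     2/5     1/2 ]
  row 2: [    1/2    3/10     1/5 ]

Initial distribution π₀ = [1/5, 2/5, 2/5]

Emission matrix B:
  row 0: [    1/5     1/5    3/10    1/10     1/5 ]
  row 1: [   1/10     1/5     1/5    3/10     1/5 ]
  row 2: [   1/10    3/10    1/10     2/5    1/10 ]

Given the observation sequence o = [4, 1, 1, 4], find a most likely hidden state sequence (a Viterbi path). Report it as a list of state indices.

t=0: δ = [4.000e-02, 8.000e-02, 4.000e-02]  (obs o_0=4)
t=1: δ = [4.800e-03, 6.400e-03, 1.200e-02]  ψ = [0, 1, 1]  (obs o_1=1)
t=2: δ = [1.200e-03, 7.200e-04, 9.600e-04]  ψ = [2, 2, 1]  (obs o_2=1)
t=3: δ = [1.440e-04, 5.760e-05, 3.600e-05]  ψ = [0, 1, 1]  (obs o_3=4)
backtrack: best end state = 0; path = [1, 2, 0, 0]

path = [1, 2, 0, 0]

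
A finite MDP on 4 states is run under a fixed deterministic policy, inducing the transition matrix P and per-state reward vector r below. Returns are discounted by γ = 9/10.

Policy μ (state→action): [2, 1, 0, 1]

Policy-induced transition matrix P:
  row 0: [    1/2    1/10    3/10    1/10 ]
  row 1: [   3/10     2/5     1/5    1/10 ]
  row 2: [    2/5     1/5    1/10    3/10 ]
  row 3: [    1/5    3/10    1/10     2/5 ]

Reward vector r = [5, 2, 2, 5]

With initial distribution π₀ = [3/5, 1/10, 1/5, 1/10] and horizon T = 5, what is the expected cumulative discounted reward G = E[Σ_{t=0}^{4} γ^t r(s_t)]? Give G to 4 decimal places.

G = 15.7398

t=0: π = [0.6000, 0.1000, 0.2000, 0.1000], E[r] = 4.1000, γ^t·E[r] = 4.100000, running G = 4.100000
t=1: π = [0.4300, 0.1700, 0.2300, 0.1700], E[r] = 3.8000, γ^t·E[r] = 3.420000, running G = 7.520000
t=2: π = [0.3920, 0.2080, 0.2030, 0.1970], E[r] = 3.7670, γ^t·E[r] = 3.051270, running G = 10.571270
t=3: π = [0.3790, 0.2221, 0.1992, 0.1997], E[r] = 3.7361, γ^t·E[r] = 2.723617, running G = 13.294887
t=4: π = [0.3758, 0.2265, 0.1980, 0.1998], E[r] = 3.7265, γ^t·E[r] = 2.444957, running G = 15.739844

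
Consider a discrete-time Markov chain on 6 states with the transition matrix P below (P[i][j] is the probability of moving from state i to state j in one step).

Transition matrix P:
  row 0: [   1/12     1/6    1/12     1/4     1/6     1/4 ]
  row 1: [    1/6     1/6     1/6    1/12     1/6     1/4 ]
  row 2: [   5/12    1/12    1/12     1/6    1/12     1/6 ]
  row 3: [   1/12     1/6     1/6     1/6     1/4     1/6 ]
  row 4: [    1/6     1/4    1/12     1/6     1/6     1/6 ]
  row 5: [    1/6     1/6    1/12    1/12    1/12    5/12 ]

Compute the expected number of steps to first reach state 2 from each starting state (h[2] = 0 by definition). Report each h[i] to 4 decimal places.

h = [9.0270, 8.3923, 0.0000, 8.3212, 9.0211, 9.1687]

First-step conditioning: h[2] = 0; for i ≠ 2, h[i] = 1 + Σ_k P[i][k]·h[k].
  h[0] = 1 + 1/12·h[0] + 1/6·h[1] + 1/4·h[3] + 1/6·h[4] + 1/4·h[5]
  h[1] = 1 + 1/6·h[0] + 1/6·h[1] + 1/12·h[3] + 1/6·h[4] + 1/4·h[5]
  h[3] = 1 + 1/12·h[0] + 1/6·h[1] + 1/6·h[3] + 1/4·h[4] + 1/6·h[5]
  h[4] = 1 + 1/6·h[0] + 1/4·h[1] + 1/6·h[3] + 1/6·h[4] + 1/6·h[5]
  h[5] = 1 + 1/6·h[0] + 1/6·h[1] + 1/12·h[3] + 1/12·h[4] + 5/12·h[5]
Solving the 5×5 linear system over states ≠ 2 gives exactly h = [18406/2039, 17112/2039, 0, 16967/2039, 18394/2039, 18695/2039] (h[2] = 0 is the target).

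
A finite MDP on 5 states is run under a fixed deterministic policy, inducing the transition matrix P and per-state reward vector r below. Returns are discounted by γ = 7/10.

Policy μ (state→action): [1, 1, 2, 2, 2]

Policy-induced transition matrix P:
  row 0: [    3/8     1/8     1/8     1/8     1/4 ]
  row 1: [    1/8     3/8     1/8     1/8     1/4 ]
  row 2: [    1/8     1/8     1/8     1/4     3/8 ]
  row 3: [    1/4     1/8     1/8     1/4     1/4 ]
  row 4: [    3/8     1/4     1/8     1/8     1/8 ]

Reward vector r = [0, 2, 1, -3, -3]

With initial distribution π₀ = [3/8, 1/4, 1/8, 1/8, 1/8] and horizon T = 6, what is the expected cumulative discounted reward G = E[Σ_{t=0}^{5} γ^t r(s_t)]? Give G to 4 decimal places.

t=0: π = [0.3750, 0.2500, 0.1250, 0.1250, 0.1250], E[r] = -0.1250, γ^t·E[r] = -0.125000, running G = -0.125000
t=1: π = [0.2656, 0.2031, 0.1250, 0.1563, 0.2500], E[r] = -0.6875, γ^t·E[r] = -0.481250, running G = -0.606250
t=2: π = [0.2734, 0.2070, 0.1250, 0.1602, 0.2344], E[r] = -0.6445, γ^t·E[r] = -0.315820, running G = -0.922070
t=3: π = [0.2720, 0.2061, 0.1250, 0.1606, 0.2363], E[r] = -0.6538, γ^t·E[r] = -0.224256, running G = -1.146327
t=4: π = [0.2722, 0.2061, 0.1250, 0.1607, 0.2361], E[r] = -0.6533, γ^t·E[r] = -0.156848, running G = -1.303174
t=5: π = [0.2721, 0.2060, 0.1250, 0.1607, 0.2361], E[r] = -0.6534, γ^t·E[r] = -0.109823, running G = -1.412997

G = -1.4130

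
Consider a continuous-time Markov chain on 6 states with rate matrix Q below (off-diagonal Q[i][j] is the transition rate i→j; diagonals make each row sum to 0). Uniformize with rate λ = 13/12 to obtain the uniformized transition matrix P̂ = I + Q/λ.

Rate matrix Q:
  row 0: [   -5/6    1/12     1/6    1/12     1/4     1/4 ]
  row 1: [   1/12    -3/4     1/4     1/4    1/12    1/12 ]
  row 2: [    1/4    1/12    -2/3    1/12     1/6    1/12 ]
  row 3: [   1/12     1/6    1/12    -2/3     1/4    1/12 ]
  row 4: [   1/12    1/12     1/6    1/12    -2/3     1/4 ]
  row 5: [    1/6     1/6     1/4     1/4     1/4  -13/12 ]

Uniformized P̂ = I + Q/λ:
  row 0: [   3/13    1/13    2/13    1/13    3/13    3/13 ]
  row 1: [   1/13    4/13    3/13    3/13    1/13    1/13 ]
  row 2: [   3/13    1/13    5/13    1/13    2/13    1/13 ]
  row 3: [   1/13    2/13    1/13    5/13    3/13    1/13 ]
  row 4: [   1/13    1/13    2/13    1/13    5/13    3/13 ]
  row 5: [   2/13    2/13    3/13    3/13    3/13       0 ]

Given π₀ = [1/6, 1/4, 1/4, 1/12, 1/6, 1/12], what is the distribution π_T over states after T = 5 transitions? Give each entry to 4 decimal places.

t=0: π = [0.1667, 0.2500, 0.2500, 0.0833, 0.1667, 0.0833]
t=1: π = [0.1474, 0.1474, 0.2308, 0.1538, 0.1987, 0.1218]
t=2: π = [0.1445, 0.1321, 0.2160, 0.1657, 0.2209, 0.1208]
t=3: π = [0.1417, 0.1295, 0.2104, 0.1668, 0.2278, 0.1238]
t=4: π = [0.1406, 0.1292, 0.2091, 0.1672, 0.2297, 0.1242]
t=5: π = [0.1403, 0.1291, 0.2087, 0.1674, 0.2302, 0.1243]

π = [0.1403, 0.1291, 0.2087, 0.1674, 0.2302, 0.1243]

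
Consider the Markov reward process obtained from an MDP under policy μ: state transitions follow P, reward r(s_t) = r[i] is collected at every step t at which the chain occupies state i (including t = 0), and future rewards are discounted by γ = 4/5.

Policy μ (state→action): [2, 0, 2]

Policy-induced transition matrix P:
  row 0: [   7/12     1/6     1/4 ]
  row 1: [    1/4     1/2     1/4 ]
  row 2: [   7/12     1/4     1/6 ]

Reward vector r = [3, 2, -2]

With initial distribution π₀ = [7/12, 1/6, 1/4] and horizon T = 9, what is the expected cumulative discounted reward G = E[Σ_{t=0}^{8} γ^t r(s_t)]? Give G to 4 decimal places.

t=0: π = [0.5833, 0.1667, 0.2500], E[r] = 1.5833, γ^t·E[r] = 1.583333, running G = 1.583333
t=1: π = [0.5278, 0.2431, 0.2292], E[r] = 1.6111, γ^t·E[r] = 1.288889, running G = 2.872222
t=2: π = [0.5023, 0.2668, 0.2309], E[r] = 1.5787, γ^t·E[r] = 1.010370, running G = 3.882593
t=3: π = [0.4944, 0.2748, 0.2308], E[r] = 1.5714, γ^t·E[r] = 0.804543, running G = 4.687136
t=4: π = [0.4917, 0.2775, 0.2308], E[r] = 1.5686, γ^t·E[r] = 0.642515, running G = 5.329651
t=5: π = [0.4908, 0.2784, 0.2308], E[r] = 1.5678, γ^t·E[r] = 0.513722, running G = 5.843373
t=6: π = [0.4905, 0.2787, 0.2308], E[r] = 1.5675, γ^t·E[r] = 0.410899, running G = 6.254272
t=7: π = [0.4904, 0.2788, 0.2308], E[r] = 1.5674, γ^t·E[r] = 0.328699, running G = 6.582971
t=8: π = [0.4904, 0.2788, 0.2308], E[r] = 1.5673, γ^t·E[r] = 0.262953, running G = 6.845924

G = 6.8459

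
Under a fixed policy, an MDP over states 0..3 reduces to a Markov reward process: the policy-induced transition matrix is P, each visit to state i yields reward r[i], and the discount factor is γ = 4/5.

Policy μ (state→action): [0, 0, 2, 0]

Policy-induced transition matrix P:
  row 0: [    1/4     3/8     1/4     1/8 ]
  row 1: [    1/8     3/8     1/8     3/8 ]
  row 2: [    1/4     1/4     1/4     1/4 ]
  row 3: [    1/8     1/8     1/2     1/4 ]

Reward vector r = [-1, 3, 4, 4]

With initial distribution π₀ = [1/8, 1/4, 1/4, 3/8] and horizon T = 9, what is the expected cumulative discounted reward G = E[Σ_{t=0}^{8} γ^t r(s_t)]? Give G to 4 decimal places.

G = 12.5375

t=0: π = [0.1250, 0.2500, 0.2500, 0.3750], E[r] = 3.1250, γ^t·E[r] = 3.125000, running G = 3.125000
t=1: π = [0.1719, 0.2500, 0.3125, 0.2656], E[r] = 2.8906, γ^t·E[r] = 2.312500, running G = 5.437500
t=2: π = [0.1855, 0.2695, 0.2852, 0.2598], E[r] = 2.8027, γ^t·E[r] = 1.793750, running G = 7.231250
t=3: π = [0.1838, 0.2744, 0.2813, 0.2605], E[r] = 2.8064, γ^t·E[r] = 1.436875, running G = 8.668125
t=4: π = [0.1831, 0.2747, 0.2808, 0.2613], E[r] = 2.8096, γ^t·E[r] = 1.150813, running G = 9.818938
t=5: π = [0.1830, 0.2746, 0.2810, 0.2614], E[r] = 2.8105, γ^t·E[r] = 0.920931, running G = 10.739869
t=6: π = [0.1830, 0.2745, 0.2810, 0.2614], E[r] = 2.8105, γ^t·E[r] = 0.736754, running G = 11.476623
t=7: π = [0.1830, 0.2745, 0.2810, 0.2614], E[r] = 2.8105, γ^t·E[r] = 0.589398, running G = 12.066021
t=8: π = [0.1830, 0.2745, 0.2810, 0.2614], E[r] = 2.8105, γ^t·E[r] = 0.471517, running G = 12.537537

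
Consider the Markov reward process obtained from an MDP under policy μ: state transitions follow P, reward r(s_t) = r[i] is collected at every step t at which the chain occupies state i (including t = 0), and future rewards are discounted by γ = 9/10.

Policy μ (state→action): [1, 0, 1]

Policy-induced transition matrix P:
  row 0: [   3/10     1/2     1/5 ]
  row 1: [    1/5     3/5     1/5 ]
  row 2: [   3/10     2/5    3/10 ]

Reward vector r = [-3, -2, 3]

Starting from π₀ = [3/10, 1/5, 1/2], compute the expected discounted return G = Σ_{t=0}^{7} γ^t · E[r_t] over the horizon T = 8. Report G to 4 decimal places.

t=0: π = [0.3000, 0.2000, 0.5000], E[r] = 0.2000, γ^t·E[r] = 0.200000, running G = 0.200000
t=1: π = [0.2800, 0.4700, 0.2500], E[r] = -1.0300, γ^t·E[r] = -0.927000, running G = -0.727000
t=2: π = [0.2530, 0.5220, 0.2250], E[r] = -1.1280, γ^t·E[r] = -0.913680, running G = -1.640680
t=3: π = [0.2478, 0.5297, 0.2225], E[r] = -1.1353, γ^t·E[r] = -0.827634, running G = -2.468314
t=4: π = [0.2470, 0.5307, 0.2223], E[r] = -1.1358, γ^t·E[r] = -0.745185, running G = -3.213499
t=5: π = [0.2469, 0.5308, 0.2222], E[r] = -1.1358, γ^t·E[r] = -0.670680, running G = -3.884179
t=6: π = [0.2469, 0.5309, 0.2222], E[r] = -1.1358, γ^t·E[r] = -0.603612, running G = -4.487791
t=7: π = [0.2469, 0.5309, 0.2222], E[r] = -1.1358, γ^t·E[r] = -0.543251, running G = -5.031042

G = -5.0310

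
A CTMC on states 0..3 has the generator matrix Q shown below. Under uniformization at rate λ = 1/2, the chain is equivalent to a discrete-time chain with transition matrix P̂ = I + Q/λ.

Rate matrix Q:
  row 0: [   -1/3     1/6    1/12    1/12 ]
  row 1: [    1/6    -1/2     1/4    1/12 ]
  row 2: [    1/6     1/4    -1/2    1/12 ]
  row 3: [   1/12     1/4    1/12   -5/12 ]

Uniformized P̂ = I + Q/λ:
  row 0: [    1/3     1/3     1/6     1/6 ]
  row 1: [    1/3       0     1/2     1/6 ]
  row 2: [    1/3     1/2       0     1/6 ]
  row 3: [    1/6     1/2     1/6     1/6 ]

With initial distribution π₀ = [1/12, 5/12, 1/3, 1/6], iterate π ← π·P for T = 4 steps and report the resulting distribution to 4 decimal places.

t=0: π = [0.0833, 0.4167, 0.3333, 0.1667]
t=1: π = [0.3056, 0.2778, 0.2500, 0.1667]
t=2: π = [0.3056, 0.3102, 0.2176, 0.1667]
t=3: π = [0.3056, 0.2940, 0.2338, 0.1667]
t=4: π = [0.3056, 0.3021, 0.2257, 0.1667]

π = [0.3056, 0.3021, 0.2257, 0.1667]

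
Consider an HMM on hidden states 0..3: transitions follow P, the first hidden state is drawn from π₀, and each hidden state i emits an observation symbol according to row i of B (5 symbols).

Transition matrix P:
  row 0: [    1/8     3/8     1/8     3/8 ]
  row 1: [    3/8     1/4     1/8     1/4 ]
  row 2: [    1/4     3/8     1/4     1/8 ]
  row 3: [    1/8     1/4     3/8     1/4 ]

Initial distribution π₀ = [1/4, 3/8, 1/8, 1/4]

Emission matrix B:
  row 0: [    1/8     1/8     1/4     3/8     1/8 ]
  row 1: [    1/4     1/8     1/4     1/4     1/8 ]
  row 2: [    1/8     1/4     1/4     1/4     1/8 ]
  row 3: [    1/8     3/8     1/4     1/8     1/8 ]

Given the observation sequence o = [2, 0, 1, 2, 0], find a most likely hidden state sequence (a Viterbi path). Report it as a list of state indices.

path = [1, 0, 3, 2, 1]

t=0: δ = [6.250e-02, 9.375e-02, 3.125e-02, 6.250e-02]  (obs o_0=2)
t=1: δ = [4.395e-03, 5.859e-03, 2.930e-03, 2.930e-03]  ψ = [1, 0, 3, 0]  (obs o_1=0)
t=2: δ = [2.747e-04, 2.060e-04, 2.747e-04, 6.180e-04]  ψ = [1, 0, 3, 0]  (obs o_2=1)
t=3: δ = [1.931e-05, 3.862e-05, 5.794e-05, 3.862e-05]  ψ = [1, 3, 3, 3]  (obs o_3=2)
t=4: δ = [1.810e-06, 5.431e-06, 1.810e-06, 1.207e-06]  ψ = [1, 2, 2, 1]  (obs o_4=0)
backtrack: best end state = 1; path = [1, 0, 3, 2, 1]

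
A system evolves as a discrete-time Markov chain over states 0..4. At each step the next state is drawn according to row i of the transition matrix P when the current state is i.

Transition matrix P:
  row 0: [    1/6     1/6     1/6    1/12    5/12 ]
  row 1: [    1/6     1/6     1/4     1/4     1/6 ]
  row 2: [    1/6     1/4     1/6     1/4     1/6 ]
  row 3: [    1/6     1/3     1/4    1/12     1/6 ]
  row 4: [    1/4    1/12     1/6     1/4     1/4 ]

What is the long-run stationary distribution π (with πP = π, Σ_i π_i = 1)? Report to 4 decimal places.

π = [0.1860, 0.1951, 0.1986, 0.1877, 0.2326]

Balance equations π_j = Σ_i π_i·P[i][j]:
  π_0 = 1/6·π_0 + 1/6·π_1 + 1/6·π_2 + 1/6·π_3 + 1/4·π_4
  π_1 = 1/6·π_0 + 1/6·π_1 + 1/4·π_2 + 1/3·π_3 + 1/12·π_4
  π_2 = 1/6·π_0 + 1/4·π_1 + 1/6·π_2 + 1/4·π_3 + 1/6·π_4
  π_3 = 1/12·π_0 + 1/4·π_1 + 1/4·π_2 + 1/12·π_3 + 1/4·π_4
  normalize: π_0 + π_1 + π_2 + π_3 + π_4 = 1
Solving the linear system gives exactly π = [8/43, 1527/7826, 111/559, 113/602, 10/43].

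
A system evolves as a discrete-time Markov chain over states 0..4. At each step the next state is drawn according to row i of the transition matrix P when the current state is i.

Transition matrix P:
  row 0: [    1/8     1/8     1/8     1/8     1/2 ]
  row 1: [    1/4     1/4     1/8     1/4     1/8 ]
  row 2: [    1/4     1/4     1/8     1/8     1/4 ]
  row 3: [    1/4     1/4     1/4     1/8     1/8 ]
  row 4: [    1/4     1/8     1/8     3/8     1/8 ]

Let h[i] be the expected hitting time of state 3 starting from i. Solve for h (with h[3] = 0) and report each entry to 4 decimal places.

h = [4.5587, 4.2627, 4.7290, 0.0000, 3.7299]

First-step conditioning: h[3] = 0; for i ≠ 3, h[i] = 1 + Σ_k P[i][k]·h[k].
  h[0] = 1 + 1/8·h[0] + 1/8·h[1] + 1/8·h[2] + 1/2·h[4]
  h[1] = 1 + 1/4·h[0] + 1/4·h[1] + 1/8·h[2] + 1/8·h[4]
  h[2] = 1 + 1/4·h[0] + 1/4·h[1] + 1/8·h[2] + 1/4·h[4]
  h[4] = 1 + 1/4·h[0] + 1/8·h[1] + 1/8·h[2] + 1/8·h[4]
Solving the 4×4 linear system over states ≠ 3 gives exactly h = [4928/1081, 4608/1081, 5112/1081, 0, 4032/1081] (h[3] = 0 is the target).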